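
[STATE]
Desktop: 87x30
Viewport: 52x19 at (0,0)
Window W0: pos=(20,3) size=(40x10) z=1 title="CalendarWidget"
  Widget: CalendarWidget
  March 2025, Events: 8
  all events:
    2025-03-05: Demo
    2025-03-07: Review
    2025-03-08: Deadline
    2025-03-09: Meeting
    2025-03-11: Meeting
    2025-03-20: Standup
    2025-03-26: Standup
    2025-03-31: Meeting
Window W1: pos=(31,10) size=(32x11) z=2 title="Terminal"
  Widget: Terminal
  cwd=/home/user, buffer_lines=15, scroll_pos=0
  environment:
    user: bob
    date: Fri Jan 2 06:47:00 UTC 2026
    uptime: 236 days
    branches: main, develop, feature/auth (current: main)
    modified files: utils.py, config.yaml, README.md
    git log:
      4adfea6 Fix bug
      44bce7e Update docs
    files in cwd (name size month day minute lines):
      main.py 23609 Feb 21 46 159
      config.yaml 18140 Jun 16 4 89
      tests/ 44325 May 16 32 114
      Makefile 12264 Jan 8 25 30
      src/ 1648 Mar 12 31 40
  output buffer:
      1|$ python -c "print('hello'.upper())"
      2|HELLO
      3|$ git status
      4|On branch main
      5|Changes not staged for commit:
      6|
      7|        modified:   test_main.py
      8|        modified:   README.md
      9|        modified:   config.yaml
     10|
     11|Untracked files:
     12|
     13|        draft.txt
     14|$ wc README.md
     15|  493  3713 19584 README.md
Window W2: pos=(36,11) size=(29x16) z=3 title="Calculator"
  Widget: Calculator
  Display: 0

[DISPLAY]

                                                    
                                                    
                                                    
                    ┏━━━━━━━━━━━━━━━━━━━━━━━━━━━━━━━
                    ┃ CalendarWidget                
                    ┠───────────────────────────────
                    ┃              March 2025       
                    ┃Mo Tu We Th Fr Sa Su           
                    ┃                1  2           
                    ┃ 3  4  5*  6  7*  8*  9*       
                    ┃10 11* 12 ┏━━━━━━━━━━━━━━━━━━━━
                    ┃17 18 19 2┃ Ter┏━━━━━━━━━━━━━━━
                    ┗━━━━━━━━━━┠────┃ Calculator    
                               ┃$ py┠───────────────
                               ┃HELL┃               
                               ┃$ gi┃┌───┬───┬───┬──
                               ┃On b┃│ 7 │ 8 │ 9 │ ÷
                               ┃Chan┃├───┼───┼───┼──
                               ┃    ┃│ 4 │ 5 │ 6 │ ×


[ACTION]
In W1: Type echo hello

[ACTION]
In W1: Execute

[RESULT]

                                                    
                                                    
                                                    
                    ┏━━━━━━━━━━━━━━━━━━━━━━━━━━━━━━━
                    ┃ CalendarWidget                
                    ┠───────────────────────────────
                    ┃              March 2025       
                    ┃Mo Tu We Th Fr Sa Su           
                    ┃                1  2           
                    ┃ 3  4  5*  6  7*  8*  9*       
                    ┃10 11* 12 ┏━━━━━━━━━━━━━━━━━━━━
                    ┃17 18 19 2┃ Ter┏━━━━━━━━━━━━━━━
                    ┗━━━━━━━━━━┠────┃ Calculator    
                               ┃    ┠───────────────
                               ┃    ┃               
                               ┃$ wc┃┌───┬───┬───┬──
                               ┃  49┃│ 7 │ 8 │ 9 │ ÷
                               ┃$ ec┃├───┼───┼───┼──
                               ┃hell┃│ 4 │ 5 │ 6 │ ×


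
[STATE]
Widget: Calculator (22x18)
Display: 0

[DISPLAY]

                     0
┌───┬───┬───┬───┐     
│ 7 │ 8 │ 9 │ ÷ │     
├───┼───┼───┼───┤     
│ 4 │ 5 │ 6 │ × │     
├───┼───┼───┼───┤     
│ 1 │ 2 │ 3 │ - │     
├───┼───┼───┼───┤     
│ 0 │ . │ = │ + │     
├───┼───┼───┼───┤     
│ C │ MC│ MR│ M+│     
└───┴───┴───┴───┘     
                      
                      
                      
                      
                      
                      


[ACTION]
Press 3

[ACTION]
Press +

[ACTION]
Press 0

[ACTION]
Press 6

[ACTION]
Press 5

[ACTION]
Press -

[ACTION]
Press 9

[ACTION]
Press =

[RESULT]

                    59
┌───┬───┬───┬───┐     
│ 7 │ 8 │ 9 │ ÷ │     
├───┼───┼───┼───┤     
│ 4 │ 5 │ 6 │ × │     
├───┼───┼───┼───┤     
│ 1 │ 2 │ 3 │ - │     
├───┼───┼───┼───┤     
│ 0 │ . │ = │ + │     
├───┼───┼───┼───┤     
│ C │ MC│ MR│ M+│     
└───┴───┴───┴───┘     
                      
                      
                      
                      
                      
                      


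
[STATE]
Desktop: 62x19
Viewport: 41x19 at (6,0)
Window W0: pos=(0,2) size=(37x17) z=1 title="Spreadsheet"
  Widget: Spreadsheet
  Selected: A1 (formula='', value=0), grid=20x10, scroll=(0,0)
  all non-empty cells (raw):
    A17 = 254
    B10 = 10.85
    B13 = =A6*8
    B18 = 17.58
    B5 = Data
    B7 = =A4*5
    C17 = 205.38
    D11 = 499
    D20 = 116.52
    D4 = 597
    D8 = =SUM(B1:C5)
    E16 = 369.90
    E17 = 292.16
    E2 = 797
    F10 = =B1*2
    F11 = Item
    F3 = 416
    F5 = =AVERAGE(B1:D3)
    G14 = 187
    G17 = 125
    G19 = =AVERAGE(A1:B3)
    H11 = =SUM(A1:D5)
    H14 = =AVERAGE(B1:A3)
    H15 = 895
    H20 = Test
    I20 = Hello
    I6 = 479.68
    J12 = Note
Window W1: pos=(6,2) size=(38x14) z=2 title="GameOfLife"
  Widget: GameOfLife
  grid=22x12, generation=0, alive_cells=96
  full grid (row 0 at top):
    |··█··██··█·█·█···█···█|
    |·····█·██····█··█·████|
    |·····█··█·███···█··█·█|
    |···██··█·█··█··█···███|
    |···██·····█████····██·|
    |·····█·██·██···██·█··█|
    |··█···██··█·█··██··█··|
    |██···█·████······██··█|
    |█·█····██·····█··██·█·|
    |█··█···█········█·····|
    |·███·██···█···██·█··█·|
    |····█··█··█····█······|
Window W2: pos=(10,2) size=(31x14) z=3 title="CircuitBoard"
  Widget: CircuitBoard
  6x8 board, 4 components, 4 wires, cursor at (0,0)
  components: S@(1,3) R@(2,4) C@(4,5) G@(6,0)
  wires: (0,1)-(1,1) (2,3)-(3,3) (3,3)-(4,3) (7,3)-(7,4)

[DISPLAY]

                                         
                                         
┏━━━┏━━━━━━━━━━━━━━━━━━━━━━━━━━━━━┓━━┓   
┃ Ga┃ CircuitBoard                ┃  ┃   
┠───┠─────────────────────────────┨──┨   
┃Gen┃   0 1 2 3 4 5               ┃  ┃   
┃···┃0  [.]  ·                    ┃  ┃   
┃···┃        │                    ┃  ┃   
┃···┃1       ·       S            ┃  ┃   
┃···┃                             ┃  ┃   
┃···┃2               ·   R        ┃  ┃   
┃··█┃                │            ┃  ┃   
┃██·┃3               ·            ┃  ┃   
┃█·█┃                │            ┃  ┃   
┃█··┃4               ·       C    ┃  ┃   
┗━━━┗━━━━━━━━━━━━━━━━━━━━━━━━━━━━━┛━━┛   
      0       0       0       ┃          
      0   10.85       0       ┃          
━━━━━━━━━━━━━━━━━━━━━━━━━━━━━━┛          


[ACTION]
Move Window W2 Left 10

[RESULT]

                                         
                                         
━━━━━━━━━━━━━━━━━━━━━━━━┓━━━━━━━━━━━━┓   
uitBoard                ┃            ┃   
────────────────────────┨────────────┨   
1 2 3 4 5               ┃            ┃   
]  ·                    ┃            ┃   
   │                    ┃            ┃   
   ·       S            ┃            ┃   
                        ┃            ┃   
           ·   R        ┃            ┃   
           │            ┃            ┃   
           ·            ┃            ┃   
           │            ┃            ┃   
           ·       C    ┃            ┃   
━━━━━━━━━━━━━━━━━━━━━━━━┛━━━━━━━━━━━━┛   
      0       0       0       ┃          
      0   10.85       0       ┃          
━━━━━━━━━━━━━━━━━━━━━━━━━━━━━━┛          


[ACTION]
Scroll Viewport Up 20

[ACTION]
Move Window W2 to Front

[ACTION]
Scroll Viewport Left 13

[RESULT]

                                         
                                         
┏━━━━━━━━━━━━━━━━━━━━━━━━━━━━━┓━━━━━━━━━━
┃ CircuitBoard                ┃          
┠─────────────────────────────┨──────────
┃   0 1 2 3 4 5               ┃          
┃0  [.]  ·                    ┃          
┃        │                    ┃          
┃1       ·       S            ┃          
┃                             ┃          
┃2               ·   R        ┃          
┃                │            ┃          
┃3               ·            ┃          
┃                │            ┃          
┃4               ·       C    ┃          
┗━━━━━━━━━━━━━━━━━━━━━━━━━━━━━┛━━━━━━━━━━
┃  9        0       0       0       ┃    
┃ 10        0   10.85       0       ┃    
┗━━━━━━━━━━━━━━━━━━━━━━━━━━━━━━━━━━━┛    


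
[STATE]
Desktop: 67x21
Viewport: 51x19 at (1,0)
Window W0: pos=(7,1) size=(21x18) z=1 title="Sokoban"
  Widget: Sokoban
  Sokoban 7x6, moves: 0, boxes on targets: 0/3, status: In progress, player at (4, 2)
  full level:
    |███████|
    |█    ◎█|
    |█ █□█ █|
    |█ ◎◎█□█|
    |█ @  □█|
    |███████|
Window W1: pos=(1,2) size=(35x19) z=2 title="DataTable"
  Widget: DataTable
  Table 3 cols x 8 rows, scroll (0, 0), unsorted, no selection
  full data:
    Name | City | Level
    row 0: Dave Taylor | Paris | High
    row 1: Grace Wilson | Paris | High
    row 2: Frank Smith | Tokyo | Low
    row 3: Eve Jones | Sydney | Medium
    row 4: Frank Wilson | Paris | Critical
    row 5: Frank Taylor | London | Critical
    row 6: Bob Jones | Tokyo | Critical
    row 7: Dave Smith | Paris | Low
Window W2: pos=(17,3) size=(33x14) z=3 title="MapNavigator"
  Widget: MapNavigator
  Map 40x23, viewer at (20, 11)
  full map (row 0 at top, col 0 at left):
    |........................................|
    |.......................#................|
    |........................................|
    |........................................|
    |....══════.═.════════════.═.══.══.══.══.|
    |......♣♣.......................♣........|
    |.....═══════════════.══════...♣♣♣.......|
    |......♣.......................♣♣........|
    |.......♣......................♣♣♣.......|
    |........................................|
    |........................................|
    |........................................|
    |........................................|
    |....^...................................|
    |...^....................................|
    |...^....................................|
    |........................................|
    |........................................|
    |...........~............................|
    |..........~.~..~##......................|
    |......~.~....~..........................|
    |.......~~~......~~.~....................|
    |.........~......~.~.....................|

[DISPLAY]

                                                   
      ┏━━━━━━━━━━━━━━━━━━━┓                        
┏━━━━━━━━━━━━━━━━━━━━━━━━━━━━━━━━━┓                
┃ DataTable     ┏━━━━━━━━━━━━━━━━━━━━━━━━━━━━━━━┓  
┠───────────────┃ MapNavigator                  ┃  
┃Name        │Ci┠───────────────────────────────┨  
┃────────────┼──┃═══════════════.══════...♣♣♣...┃  
┃Dave Taylor │Pa┃.♣.......................♣♣....┃  
┃Grace Wilson│Pa┃..♣......................♣♣♣...┃  
┃Frank Smith │To┃...............................┃  
┃Eve Jones   │Sy┃...............................┃  
┃Frank Wilson│Pa┃...............@...............┃  
┃Frank Taylor│Lo┃...............................┃  
┃Bob Jones   │To┃...............................┃  
┃Dave Smith  │Pa┃...............................┃  
┃               ┃...............................┃  
┃               ┗━━━━━━━━━━━━━━━━━━━━━━━━━━━━━━━┛  
┃                                 ┃                
┃                                 ┃                


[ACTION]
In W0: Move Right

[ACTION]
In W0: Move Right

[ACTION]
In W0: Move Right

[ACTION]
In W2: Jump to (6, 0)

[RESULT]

                                                   
      ┏━━━━━━━━━━━━━━━━━━━┓                        
┏━━━━━━━━━━━━━━━━━━━━━━━━━━━━━━━━━┓                
┃ DataTable     ┏━━━━━━━━━━━━━━━━━━━━━━━━━━━━━━━┓  
┠───────────────┃ MapNavigator                  ┃  
┃Name        │Ci┠───────────────────────────────┨  
┃────────────┼──┃                               ┃  
┃Dave Taylor │Pa┃                               ┃  
┃Grace Wilson│Pa┃                               ┃  
┃Frank Smith │To┃                               ┃  
┃Eve Jones   │Sy┃                               ┃  
┃Frank Wilson│Pa┃         ......@...............┃  
┃Frank Taylor│Lo┃         ......................┃  
┃Bob Jones   │To┃         ......................┃  
┃Dave Smith  │Pa┃         ......................┃  
┃               ┃         ....══════.═.═════════┃  
┃               ┗━━━━━━━━━━━━━━━━━━━━━━━━━━━━━━━┛  
┃                                 ┃                
┃                                 ┃                


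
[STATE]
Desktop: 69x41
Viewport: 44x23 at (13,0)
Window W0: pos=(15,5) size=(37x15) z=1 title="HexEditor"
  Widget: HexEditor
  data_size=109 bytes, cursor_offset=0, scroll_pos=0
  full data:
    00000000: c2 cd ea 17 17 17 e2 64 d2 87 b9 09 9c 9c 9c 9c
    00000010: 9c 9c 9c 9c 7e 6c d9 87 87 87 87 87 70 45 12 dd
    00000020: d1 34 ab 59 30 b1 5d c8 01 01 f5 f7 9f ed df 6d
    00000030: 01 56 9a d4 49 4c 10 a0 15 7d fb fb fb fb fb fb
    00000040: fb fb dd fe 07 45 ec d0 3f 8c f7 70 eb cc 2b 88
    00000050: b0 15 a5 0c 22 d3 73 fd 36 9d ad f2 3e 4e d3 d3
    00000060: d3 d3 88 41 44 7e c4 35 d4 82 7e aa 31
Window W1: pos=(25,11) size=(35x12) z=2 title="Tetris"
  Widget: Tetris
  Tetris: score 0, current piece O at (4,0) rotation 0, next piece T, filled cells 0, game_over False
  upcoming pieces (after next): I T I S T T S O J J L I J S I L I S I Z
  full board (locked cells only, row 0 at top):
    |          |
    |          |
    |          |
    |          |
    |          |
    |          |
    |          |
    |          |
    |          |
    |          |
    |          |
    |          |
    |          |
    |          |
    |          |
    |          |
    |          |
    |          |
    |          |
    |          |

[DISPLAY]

                                            
                                            
                                            
                                            
                                            
  ┏━━━━━━━━━━━━━━━━━━━━━━━━━━━━━━━━━━━┓     
  ┃ HexEditor                         ┃     
  ┠───────────────────────────────────┨     
  ┃00000000  C2 cd ea 17 17 17 e2 64  ┃     
  ┃00000010  9c 9c 9c 9c 7e 6c d9 87  ┃     
  ┃00000020  d1 34 ab 59 30 b1 5d c8  ┃     
  ┃00000030 ┏━━━━━━━━━━━━━━━━━━━━━━━━━━━━━━━
  ┃00000040 ┃ Tetris                        
  ┃00000050 ┠───────────────────────────────
  ┃00000060 ┃          │Next:               
  ┃         ┃          │ ▒                  
  ┃         ┃          │▒▒▒                 
  ┃         ┃          │                    
  ┃         ┃          │                    
  ┗━━━━━━━━━┃          │                    
            ┃          │Score:              
            ┃          │0                   
            ┗━━━━━━━━━━━━━━━━━━━━━━━━━━━━━━━


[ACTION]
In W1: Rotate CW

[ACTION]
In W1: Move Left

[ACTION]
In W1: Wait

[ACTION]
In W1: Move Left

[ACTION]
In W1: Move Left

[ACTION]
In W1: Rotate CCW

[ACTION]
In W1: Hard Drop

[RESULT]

                                            
                                            
                                            
                                            
                                            
  ┏━━━━━━━━━━━━━━━━━━━━━━━━━━━━━━━━━━━┓     
  ┃ HexEditor                         ┃     
  ┠───────────────────────────────────┨     
  ┃00000000  C2 cd ea 17 17 17 e2 64  ┃     
  ┃00000010  9c 9c 9c 9c 7e 6c d9 87  ┃     
  ┃00000020  d1 34 ab 59 30 b1 5d c8  ┃     
  ┃00000030 ┏━━━━━━━━━━━━━━━━━━━━━━━━━━━━━━━
  ┃00000040 ┃ Tetris                        
  ┃00000050 ┠───────────────────────────────
  ┃00000060 ┃          │Next:               
  ┃         ┃          │████                
  ┃         ┃          │                    
  ┃         ┃          │                    
  ┃         ┃          │                    
  ┗━━━━━━━━━┃          │                    
            ┃ ▓▓       │Score:              
            ┃ ▓▓       │0                   
            ┗━━━━━━━━━━━━━━━━━━━━━━━━━━━━━━━


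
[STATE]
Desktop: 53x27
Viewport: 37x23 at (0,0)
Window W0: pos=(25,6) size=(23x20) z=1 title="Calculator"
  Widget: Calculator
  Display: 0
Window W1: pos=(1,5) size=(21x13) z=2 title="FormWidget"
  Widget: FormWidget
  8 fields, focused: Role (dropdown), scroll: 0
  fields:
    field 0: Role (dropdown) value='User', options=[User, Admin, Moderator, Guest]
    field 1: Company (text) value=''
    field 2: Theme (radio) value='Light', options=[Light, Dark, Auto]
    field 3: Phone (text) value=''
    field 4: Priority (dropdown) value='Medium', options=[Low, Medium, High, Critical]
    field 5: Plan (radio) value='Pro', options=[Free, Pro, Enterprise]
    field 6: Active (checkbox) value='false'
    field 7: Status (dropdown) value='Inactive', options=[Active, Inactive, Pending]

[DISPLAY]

                                     
                                     
                                     
                                     
                                     
 ┏━━━━━━━━━━━━━━━━━━━┓               
 ┃ FormWidget        ┃   ┏━━━━━━━━━━━
 ┠───────────────────┨   ┃ Calculator
 ┃> Role:       [Us▼]┃   ┠───────────
 ┃  Company:    [   ]┃   ┃           
 ┃  Theme:      (●) L┃   ┃┌───┬───┬──
 ┃  Phone:      [   ]┃   ┃│ 7 │ 8 │ 9
 ┃  Priority:   [Me▼]┃   ┃├───┼───┼──
 ┃  Plan:       ( ) F┃   ┃│ 4 │ 5 │ 6
 ┃  Active:     [ ]  ┃   ┃├───┼───┼──
 ┃  Status:     [In▼]┃   ┃│ 1 │ 2 │ 3
 ┃                   ┃   ┃├───┼───┼──
 ┗━━━━━━━━━━━━━━━━━━━┛   ┃│ 0 │ . │ =
                         ┃├───┼───┼──
                         ┃│ C │ MC│ M
                         ┃└───┴───┴──
                         ┃           
                         ┃           


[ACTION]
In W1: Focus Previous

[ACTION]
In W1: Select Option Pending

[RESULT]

                                     
                                     
                                     
                                     
                                     
 ┏━━━━━━━━━━━━━━━━━━━┓               
 ┃ FormWidget        ┃   ┏━━━━━━━━━━━
 ┠───────────────────┨   ┃ Calculator
 ┃  Role:       [Us▼]┃   ┠───────────
 ┃  Company:    [   ]┃   ┃           
 ┃  Theme:      (●) L┃   ┃┌───┬───┬──
 ┃  Phone:      [   ]┃   ┃│ 7 │ 8 │ 9
 ┃  Priority:   [Me▼]┃   ┃├───┼───┼──
 ┃  Plan:       ( ) F┃   ┃│ 4 │ 5 │ 6
 ┃  Active:     [ ]  ┃   ┃├───┼───┼──
 ┃> Status:     [Pe▼]┃   ┃│ 1 │ 2 │ 3
 ┃                   ┃   ┃├───┼───┼──
 ┗━━━━━━━━━━━━━━━━━━━┛   ┃│ 0 │ . │ =
                         ┃├───┼───┼──
                         ┃│ C │ MC│ M
                         ┃└───┴───┴──
                         ┃           
                         ┃           


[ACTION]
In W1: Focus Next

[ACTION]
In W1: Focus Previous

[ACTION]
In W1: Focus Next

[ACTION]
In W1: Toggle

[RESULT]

                                     
                                     
                                     
                                     
                                     
 ┏━━━━━━━━━━━━━━━━━━━┓               
 ┃ FormWidget        ┃   ┏━━━━━━━━━━━
 ┠───────────────────┨   ┃ Calculator
 ┃> Role:       [Us▼]┃   ┠───────────
 ┃  Company:    [   ]┃   ┃           
 ┃  Theme:      (●) L┃   ┃┌───┬───┬──
 ┃  Phone:      [   ]┃   ┃│ 7 │ 8 │ 9
 ┃  Priority:   [Me▼]┃   ┃├───┼───┼──
 ┃  Plan:       ( ) F┃   ┃│ 4 │ 5 │ 6
 ┃  Active:     [ ]  ┃   ┃├───┼───┼──
 ┃  Status:     [Pe▼]┃   ┃│ 1 │ 2 │ 3
 ┃                   ┃   ┃├───┼───┼──
 ┗━━━━━━━━━━━━━━━━━━━┛   ┃│ 0 │ . │ =
                         ┃├───┼───┼──
                         ┃│ C │ MC│ M
                         ┃└───┴───┴──
                         ┃           
                         ┃           


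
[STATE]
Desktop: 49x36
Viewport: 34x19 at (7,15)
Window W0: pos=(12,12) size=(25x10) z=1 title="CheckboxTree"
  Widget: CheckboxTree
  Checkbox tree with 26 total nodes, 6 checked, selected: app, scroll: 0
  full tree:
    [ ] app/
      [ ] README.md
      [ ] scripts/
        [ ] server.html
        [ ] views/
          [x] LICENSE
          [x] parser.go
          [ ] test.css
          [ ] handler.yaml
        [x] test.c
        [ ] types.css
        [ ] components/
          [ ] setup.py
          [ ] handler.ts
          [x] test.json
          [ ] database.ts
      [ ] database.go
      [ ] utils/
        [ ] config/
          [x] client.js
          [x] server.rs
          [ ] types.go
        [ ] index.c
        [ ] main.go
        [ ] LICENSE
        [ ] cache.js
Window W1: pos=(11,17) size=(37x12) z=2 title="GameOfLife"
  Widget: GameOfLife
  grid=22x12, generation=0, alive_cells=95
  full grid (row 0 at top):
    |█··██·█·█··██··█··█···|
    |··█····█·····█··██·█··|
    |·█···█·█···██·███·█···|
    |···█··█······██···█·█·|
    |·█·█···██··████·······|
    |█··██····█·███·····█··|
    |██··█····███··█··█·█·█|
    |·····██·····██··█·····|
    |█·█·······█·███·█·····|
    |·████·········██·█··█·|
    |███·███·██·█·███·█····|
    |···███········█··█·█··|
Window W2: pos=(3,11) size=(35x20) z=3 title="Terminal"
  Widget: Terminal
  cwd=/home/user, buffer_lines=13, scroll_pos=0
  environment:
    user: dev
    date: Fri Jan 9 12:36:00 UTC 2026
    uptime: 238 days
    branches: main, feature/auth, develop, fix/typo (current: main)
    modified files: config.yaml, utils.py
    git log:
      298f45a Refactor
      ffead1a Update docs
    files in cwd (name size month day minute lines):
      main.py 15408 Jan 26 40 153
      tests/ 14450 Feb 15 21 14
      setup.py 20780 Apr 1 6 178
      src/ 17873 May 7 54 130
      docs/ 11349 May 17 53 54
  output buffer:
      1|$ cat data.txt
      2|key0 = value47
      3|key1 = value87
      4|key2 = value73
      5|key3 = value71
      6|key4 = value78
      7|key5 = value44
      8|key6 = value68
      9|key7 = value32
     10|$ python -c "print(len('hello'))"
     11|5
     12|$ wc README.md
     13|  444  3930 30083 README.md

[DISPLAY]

0 = value47                   ┃   
1 = value87                   ┃   
2 = value73                   ┃━━━
3 = value71                   ┃   
4 = value78                   ┃───
5 = value44                   ┃   
6 = value68                   ┃   
7 = value32                   ┃   
ython -c "print(len('hello'))"┃   
                              ┃   
c README.md                   ┃   
44  3930 30083 README.md      ┃   
                              ┃   
                              ┃━━━
                              ┃   
━━━━━━━━━━━━━━━━━━━━━━━━━━━━━━┛   
                                  
                                  
                                  


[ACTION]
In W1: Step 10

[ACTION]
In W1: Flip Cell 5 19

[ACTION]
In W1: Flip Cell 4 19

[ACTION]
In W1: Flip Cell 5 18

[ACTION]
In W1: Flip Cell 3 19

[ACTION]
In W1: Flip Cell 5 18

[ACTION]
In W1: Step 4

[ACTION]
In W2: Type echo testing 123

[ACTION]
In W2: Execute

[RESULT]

0 = value47                   ┃   
1 = value87                   ┃   
2 = value73                   ┃━━━
3 = value71                   ┃   
4 = value78                   ┃───
5 = value44                   ┃   
6 = value68                   ┃   
7 = value32                   ┃   
ython -c "print(len('hello'))"┃   
                              ┃   
c README.md                   ┃   
44  3930 30083 README.md      ┃   
cho testing 123               ┃   
ting 123                      ┃━━━
                              ┃   
━━━━━━━━━━━━━━━━━━━━━━━━━━━━━━┛   
                                  
                                  
                                  


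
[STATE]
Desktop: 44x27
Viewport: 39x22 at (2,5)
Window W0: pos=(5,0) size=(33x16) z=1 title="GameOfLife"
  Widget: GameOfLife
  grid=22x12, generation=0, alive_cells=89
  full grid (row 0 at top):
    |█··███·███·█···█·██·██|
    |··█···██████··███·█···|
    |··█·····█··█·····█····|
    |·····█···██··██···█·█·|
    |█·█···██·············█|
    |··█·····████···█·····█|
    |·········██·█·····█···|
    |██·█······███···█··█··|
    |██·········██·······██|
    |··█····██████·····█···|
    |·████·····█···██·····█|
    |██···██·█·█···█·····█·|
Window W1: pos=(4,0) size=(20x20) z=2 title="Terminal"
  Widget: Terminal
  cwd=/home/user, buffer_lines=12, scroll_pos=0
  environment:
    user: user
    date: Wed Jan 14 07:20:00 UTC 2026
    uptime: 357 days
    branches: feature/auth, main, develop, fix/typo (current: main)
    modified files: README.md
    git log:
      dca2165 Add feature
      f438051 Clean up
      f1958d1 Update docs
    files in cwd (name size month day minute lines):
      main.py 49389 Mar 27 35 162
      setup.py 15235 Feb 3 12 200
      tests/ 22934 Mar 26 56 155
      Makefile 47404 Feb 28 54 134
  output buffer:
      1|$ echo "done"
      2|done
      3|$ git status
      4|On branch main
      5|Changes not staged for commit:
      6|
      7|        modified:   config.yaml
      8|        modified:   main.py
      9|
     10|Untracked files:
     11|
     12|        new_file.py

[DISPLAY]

  ┃$ git status      ┃█···         ┃   
  ┃On branch main    ┃····         ┃   
  ┃Changes not staged┃█·█·         ┃   
  ┃                  ┃···█         ┃   
  ┃        modified: ┃···█         ┃   
  ┃        modified: ┃█···         ┃   
  ┃                  ┃·█··         ┃   
  ┃Untracked files:  ┃··██         ┃   
  ┃                  ┃█···         ┃   
  ┃        new_file.p┃···█         ┃   
  ┃$ █               ┃━━━━━━━━━━━━━┛   
  ┃                  ┃                 
  ┃                  ┃                 
  ┃                  ┃                 
  ┗━━━━━━━━━━━━━━━━━━┛                 
                                       
                                       
                                       
                                       
                                       
                                       
                                       


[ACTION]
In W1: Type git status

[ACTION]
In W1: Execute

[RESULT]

  ┃Changes not staged┃█···         ┃   
  ┃                  ┃····         ┃   
  ┃        modified: ┃█·█·         ┃   
  ┃        modified: ┃···█         ┃   
  ┃                  ┃···█         ┃   
  ┃Untracked files:  ┃█···         ┃   
  ┃                  ┃·█··         ┃   
  ┃        new_file.p┃··██         ┃   
  ┃$ git status      ┃█···         ┃   
  ┃On branch main    ┃···█         ┃   
  ┃Changes not staged┃━━━━━━━━━━━━━┛   
  ┃                  ┃                 
  ┃        modified: ┃                 
  ┃$ █               ┃                 
  ┗━━━━━━━━━━━━━━━━━━┛                 
                                       
                                       
                                       
                                       
                                       
                                       
                                       


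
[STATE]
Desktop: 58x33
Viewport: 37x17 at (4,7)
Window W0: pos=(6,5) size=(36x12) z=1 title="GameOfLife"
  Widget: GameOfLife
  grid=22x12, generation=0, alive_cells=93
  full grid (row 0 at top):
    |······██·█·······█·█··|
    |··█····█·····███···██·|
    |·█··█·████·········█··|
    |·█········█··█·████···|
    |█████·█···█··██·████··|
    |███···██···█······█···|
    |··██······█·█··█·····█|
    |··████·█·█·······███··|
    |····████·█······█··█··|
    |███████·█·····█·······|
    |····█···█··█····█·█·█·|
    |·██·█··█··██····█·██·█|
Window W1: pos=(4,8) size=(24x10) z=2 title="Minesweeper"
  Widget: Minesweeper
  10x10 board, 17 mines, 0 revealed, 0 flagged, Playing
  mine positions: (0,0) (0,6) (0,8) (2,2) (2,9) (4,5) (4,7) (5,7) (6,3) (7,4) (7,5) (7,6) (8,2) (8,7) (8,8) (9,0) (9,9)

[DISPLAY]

  ┠──────────────────────────────────
┏━━━━━━━━━━━━━━━━━━━━━━┓             
┃ Minesweeper          ┃·            
┠──────────────────────┨·            
┃■■■■■■■■■■            ┃·            
┃■■■■■■■■■■            ┃·            
┃■■■■■■■■■■            ┃█            
┃■■■■■■■■■■            ┃·            
┃■■■■■■■■■■            ┃·            
┃■■■■■■■■■■            ┃━━━━━━━━━━━━━
┗━━━━━━━━━━━━━━━━━━━━━━┛             
                                     
                                     
                                     
                                     
                                     
                                     


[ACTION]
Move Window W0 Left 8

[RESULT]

───────────────────────────────┨     
┏━━━━━━━━━━━━━━━━━━━━━━┓       ┃     
┃ Minesweeper          ┃       ┃     
┠──────────────────────┨       ┃     
┃■■■■■■■■■■            ┃       ┃     
┃■■■■■■■■■■            ┃       ┃     
┃■■■■■■■■■■            ┃       ┃     
┃■■■■■■■■■■            ┃       ┃     
┃■■■■■■■■■■            ┃       ┃     
┃■■■■■■■■■■            ┃━━━━━━━┛     
┗━━━━━━━━━━━━━━━━━━━━━━┛             
                                     
                                     
                                     
                                     
                                     
                                     


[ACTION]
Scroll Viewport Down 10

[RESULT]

┃■■■■■■■■■■            ┃━━━━━━━┛     
┗━━━━━━━━━━━━━━━━━━━━━━┛             
                                     
                                     
                                     
                                     
                                     
                                     
                                     
                                     
                                     
                                     
                                     
                                     
                                     
                                     
                                     


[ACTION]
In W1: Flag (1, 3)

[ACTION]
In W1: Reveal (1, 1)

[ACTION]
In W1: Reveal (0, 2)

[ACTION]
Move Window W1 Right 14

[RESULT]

━━━━━━━━━━━━━━┃■■■■■■■■■■            
              ┗━━━━━━━━━━━━━━━━━━━━━━
                                     
                                     
                                     
                                     
                                     
                                     
                                     
                                     
                                     
                                     
                                     
                                     
                                     
                                     
                                     


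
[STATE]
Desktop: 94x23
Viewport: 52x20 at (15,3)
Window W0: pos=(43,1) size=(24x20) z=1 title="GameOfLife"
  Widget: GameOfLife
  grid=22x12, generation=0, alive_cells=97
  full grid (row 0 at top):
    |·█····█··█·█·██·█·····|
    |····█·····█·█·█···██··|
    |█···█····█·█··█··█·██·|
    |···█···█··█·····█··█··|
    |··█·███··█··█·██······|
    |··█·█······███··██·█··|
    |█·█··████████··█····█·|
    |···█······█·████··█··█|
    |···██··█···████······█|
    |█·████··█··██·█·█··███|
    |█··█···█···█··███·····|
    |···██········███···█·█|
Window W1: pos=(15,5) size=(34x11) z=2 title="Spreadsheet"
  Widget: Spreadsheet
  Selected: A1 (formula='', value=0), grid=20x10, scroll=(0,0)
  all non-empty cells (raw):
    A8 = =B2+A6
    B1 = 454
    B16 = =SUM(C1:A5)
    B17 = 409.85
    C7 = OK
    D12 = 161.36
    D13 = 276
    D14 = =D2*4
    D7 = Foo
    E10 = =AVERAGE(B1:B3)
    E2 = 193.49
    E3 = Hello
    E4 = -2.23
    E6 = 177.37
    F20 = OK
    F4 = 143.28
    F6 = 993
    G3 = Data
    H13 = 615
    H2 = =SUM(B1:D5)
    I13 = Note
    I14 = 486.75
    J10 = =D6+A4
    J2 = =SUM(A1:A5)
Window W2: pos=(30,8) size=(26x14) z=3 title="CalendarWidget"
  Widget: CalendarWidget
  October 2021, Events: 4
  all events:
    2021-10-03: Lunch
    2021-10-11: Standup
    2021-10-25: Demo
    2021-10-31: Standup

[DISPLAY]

                            ┠──────────────────────┨
                            ┃Gen: 0                ┃
┏━━━━━━━━━━━━━━━━━━━━━━━━━━━━━━━━┓·█··█·█·██·█·····┃
┃ Spreadsheet                    ┃·····█·█·█···██··┃
┠────────────────────────────────┨····█·█··█··█·██·┃
┃A1:           ┏━━━━━━━━━━━━━━━━━━━━━━━━┓····█··█··┃
┃       A      ┃ CalendarWidget         ┃█·██······┃
┃--------------┠────────────────────────┨██··██·█··┃
┃  1      [0]  ┃      October 2021      ┃█··█····█·┃
┃  2        0  ┃Mo Tu We Th Fr Sa Su    ┃████··█··█┃
┃  3        0  ┃             1  2  3*   ┃███······█┃
┃  4        0  ┃ 4  5  6  7  8  9 10    ┃█·█·█··███┃
┗━━━━━━━━━━━━━━┃11* 12 13 14 15 16 17   ┃··███·····┃
               ┃18 19 20 21 22 23 24    ┃·███···█·█┃
               ┃25* 26 27 28 29 30 31*  ┃          ┃
               ┃                        ┃          ┃
               ┃                        ┃          ┃
               ┃                        ┃━━━━━━━━━━┛
               ┗━━━━━━━━━━━━━━━━━━━━━━━━┛           
                                                    


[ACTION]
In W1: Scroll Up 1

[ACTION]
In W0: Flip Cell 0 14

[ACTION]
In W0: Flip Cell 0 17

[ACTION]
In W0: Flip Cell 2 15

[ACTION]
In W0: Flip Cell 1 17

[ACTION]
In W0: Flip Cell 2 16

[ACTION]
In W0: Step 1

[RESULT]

                            ┠──────────────────────┨
                            ┃Gen: 1                ┃
┏━━━━━━━━━━━━━━━━━━━━━━━━━━━━━━━━┓·····████··██····┃
┃ Spreadsheet                    ┃█···█··█·█····██·┃
┠────────────────────────────────┨····█·█·██·····█·┃
┃A1:           ┏━━━━━━━━━━━━━━━━━━━━━━━━┓·█···████·┃
┃       A      ┃ CalendarWidget         ┃█·██·██···┃
┃--------------┠────────────────────────┨····█·····┃
┃  1      [0]  ┃      October 2021      ┃···█·████·┃
┃  2        0  ┃Mo Tu We Th Fr Sa Su    ┃···█····██┃
┃  3        0  ┃             1  2  3*   ┃·······█·█┃
┃  4        0  ┃ 4  5  6  7  8  9 10    ┃····█···██┃
┗━━━━━━━━━━━━━━┃11* 12 13 14 15 16 17   ┃····█··█·█┃
               ┃18 19 20 21 22 23 24    ┃·█··█·····┃
               ┃25* 26 27 28 29 30 31*  ┃          ┃
               ┃                        ┃          ┃
               ┃                        ┃          ┃
               ┃                        ┃━━━━━━━━━━┛
               ┗━━━━━━━━━━━━━━━━━━━━━━━━┛           
                                                    
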